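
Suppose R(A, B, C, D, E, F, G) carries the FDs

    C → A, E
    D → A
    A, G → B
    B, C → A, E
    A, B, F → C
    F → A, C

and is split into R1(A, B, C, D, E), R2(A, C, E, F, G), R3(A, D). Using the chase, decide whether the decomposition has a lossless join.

Chase test. Columns are A, B, C, D, E, F, G; row i has aⱼ where attribute j ∈ Ri, else bᵢⱼ.
Initial tableau (one row per fragment):
  row 1: a1 a2 a3 a4 a5 b16 b17
  row 2: a1 b22 a3 b24 a5 a6 a7
  row 3: a1 b32 b33 a4 b35 b36 b37
No row becomes fully distinguished — the join is lossy.

No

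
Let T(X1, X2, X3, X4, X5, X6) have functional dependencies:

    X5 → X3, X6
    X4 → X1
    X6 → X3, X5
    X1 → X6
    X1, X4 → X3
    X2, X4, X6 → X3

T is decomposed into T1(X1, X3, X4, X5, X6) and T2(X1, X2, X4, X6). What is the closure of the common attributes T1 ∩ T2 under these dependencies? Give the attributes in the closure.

X1, X3, X4, X5, X6

T1 ∩ T2 = {X1, X4, X6}.
X6 → X3, X5 applies, adding X3, X5
Closure: {X1, X3, X4, X5, X6}.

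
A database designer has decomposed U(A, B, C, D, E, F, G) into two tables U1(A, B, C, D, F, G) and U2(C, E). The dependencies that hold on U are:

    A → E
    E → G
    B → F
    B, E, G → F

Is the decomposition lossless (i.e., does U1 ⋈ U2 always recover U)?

No

Common attributes: U1 ∩ U2 = {C}.
No dependency enlarges {C}, so (C)⁺ = {C}.
The closure contains neither all of U1 = {A, B, C, D, F, G} nor all of U2 = {C, E}, so the common attributes are not a superkey of either fragment. The join is lossy.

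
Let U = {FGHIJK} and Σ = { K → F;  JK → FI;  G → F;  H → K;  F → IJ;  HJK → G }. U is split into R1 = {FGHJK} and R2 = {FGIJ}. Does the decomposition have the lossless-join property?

Yes

Common attributes: R1 ∩ R2 = {FGJ}.
Closure of {FGJ}: F → IJ applies, adding I. So (FGJ)⁺ = {FGIJ}.
This closure contains every attribute of R2, so R1 ∩ R2 → R2. The join is lossless.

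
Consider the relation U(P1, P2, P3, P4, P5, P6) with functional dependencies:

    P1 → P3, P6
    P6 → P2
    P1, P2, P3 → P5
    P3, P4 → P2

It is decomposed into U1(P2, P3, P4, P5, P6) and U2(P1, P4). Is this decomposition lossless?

Common attributes: U1 ∩ U2 = {P4}.
No dependency enlarges {P4}, so (P4)⁺ = {P4}.
The closure contains neither all of U1 = {P2, P3, P4, P5, P6} nor all of U2 = {P1, P4}, so the common attributes are not a superkey of either fragment. The join is lossy.

No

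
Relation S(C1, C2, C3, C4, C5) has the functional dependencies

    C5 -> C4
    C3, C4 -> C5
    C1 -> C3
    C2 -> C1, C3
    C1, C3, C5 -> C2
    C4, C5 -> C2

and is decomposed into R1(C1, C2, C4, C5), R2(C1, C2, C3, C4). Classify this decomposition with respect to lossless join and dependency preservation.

lossless and dependency-preserving

Lossless test: (C1, C2, C4)⁺ = {C1, C2, C3, C4, C5}, which contains all of one fragment — lossless.
Dependency preservation: C3, C4 → C5; C1, C3, C5 → C2 are not contained in any single fragment, but the restricted closure of each left-hand side across the fragments still reaches the right-hand side; the remaining FDs each lie inside some fragment. All dependencies are preserved.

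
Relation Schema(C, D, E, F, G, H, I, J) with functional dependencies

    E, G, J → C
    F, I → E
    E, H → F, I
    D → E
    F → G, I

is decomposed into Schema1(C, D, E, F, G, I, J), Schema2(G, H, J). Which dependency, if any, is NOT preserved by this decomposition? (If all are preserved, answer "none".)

Check E, H → F, I: no single fragment contains all of {E, F, H, I}, and the restricted closure of {E, H} across the fragments never reaches {F, I}.
E, G, J → C is preserved.
F, I → E is preserved.
D → E is preserved.
F → G, I is preserved.

E, H → F, I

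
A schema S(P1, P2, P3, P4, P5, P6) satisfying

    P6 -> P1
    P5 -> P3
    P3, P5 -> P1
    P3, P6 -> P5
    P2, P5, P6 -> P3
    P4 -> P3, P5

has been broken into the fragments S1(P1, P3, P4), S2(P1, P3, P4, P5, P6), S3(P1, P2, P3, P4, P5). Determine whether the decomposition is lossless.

Chase test. Columns are P1, P2, P3, P4, P5, P6; row i has aⱼ where attribute j ∈ Si, else bᵢⱼ.
Initial tableau (one row per fragment):
  row 1: a1 b12 a3 a4 b15 b16
  row 2: a1 b22 a3 a4 a5 a6
  row 3: a1 a2 a3 a4 a5 b36
Rows 1 and 2 agree on P4; apply P4→P3, P5 and equate their P3, P5 entries.
No row becomes fully distinguished — the join is lossy.

No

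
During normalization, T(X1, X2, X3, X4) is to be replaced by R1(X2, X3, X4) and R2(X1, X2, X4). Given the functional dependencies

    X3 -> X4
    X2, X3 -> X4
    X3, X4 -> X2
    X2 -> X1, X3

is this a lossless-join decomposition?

Yes

Common attributes: R1 ∩ R2 = {X2, X4}.
Closure of {X2, X4}: X2 → X1, X3 applies, adding X1, X3. So (X2, X4)⁺ = {X1, X2, X3, X4}.
This closure contains every attribute of R1, so R1 ∩ R2 → R1. The join is lossless.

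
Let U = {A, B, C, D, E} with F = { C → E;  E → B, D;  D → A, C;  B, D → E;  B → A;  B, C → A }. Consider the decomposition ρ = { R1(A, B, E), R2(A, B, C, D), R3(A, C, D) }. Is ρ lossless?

No

Chase test. Columns are A, B, C, D, E; row i has aⱼ where attribute j ∈ Ri, else bᵢⱼ.
Initial tableau (one row per fragment):
  row 1: a1 a2 b13 b14 a5
  row 2: a1 a2 a3 a4 b25
  row 3: a1 b32 a3 a4 b35
Rows 2 and 3 agree on C; apply C→E and equate their E entries.
Rows 2 and 3 agree on E; apply E→B, D and equate their B, D entries.
No row becomes fully distinguished — the join is lossy.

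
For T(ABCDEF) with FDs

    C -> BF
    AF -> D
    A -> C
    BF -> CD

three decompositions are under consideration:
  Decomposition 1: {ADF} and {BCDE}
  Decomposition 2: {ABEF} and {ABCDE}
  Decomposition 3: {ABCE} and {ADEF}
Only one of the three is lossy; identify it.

Decomposition 1

Decomposition 1: common = {D}, closure = {D} → lossy.
Decomposition 2: common = {ABE}, closure = {ABCDEF} → lossless.
Decomposition 3: common = {AE}, closure = {ABCDEF} → lossless.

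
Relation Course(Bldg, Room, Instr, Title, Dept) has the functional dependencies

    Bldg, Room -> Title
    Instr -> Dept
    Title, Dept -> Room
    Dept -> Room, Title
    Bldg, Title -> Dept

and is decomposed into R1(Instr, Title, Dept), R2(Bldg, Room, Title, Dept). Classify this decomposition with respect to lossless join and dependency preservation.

lossy but dependency-preserving

Lossless test: (Title, Dept)⁺ = {Room, Title, Dept}, which is a superkey of neither fragment — lossy.
Dependency preservation: every FD's attributes lie within a single fragment, so each can be enforced locally — preserved.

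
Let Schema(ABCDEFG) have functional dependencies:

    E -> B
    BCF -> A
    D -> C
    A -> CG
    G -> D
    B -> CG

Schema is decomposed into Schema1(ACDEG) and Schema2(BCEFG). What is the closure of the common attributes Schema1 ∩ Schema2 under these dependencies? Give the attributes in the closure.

BCDEG

Schema1 ∩ Schema2 = {CEG}.
E → B applies, adding B
G → D applies, adding D
Closure: {BCDEG}.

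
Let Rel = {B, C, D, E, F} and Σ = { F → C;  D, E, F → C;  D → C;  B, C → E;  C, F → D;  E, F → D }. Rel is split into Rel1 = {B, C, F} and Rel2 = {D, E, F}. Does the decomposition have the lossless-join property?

Common attributes: Rel1 ∩ Rel2 = {F}.
Closure of {F}: F → C applies, adding C; C, F → D applies, adding D. So (F)⁺ = {C, D, F}.
The closure contains neither all of Rel1 = {B, C, F} nor all of Rel2 = {D, E, F}, so the common attributes are not a superkey of either fragment. The join is lossy.

No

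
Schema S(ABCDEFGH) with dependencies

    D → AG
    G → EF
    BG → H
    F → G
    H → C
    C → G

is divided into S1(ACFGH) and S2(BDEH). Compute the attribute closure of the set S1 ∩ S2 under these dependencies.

S1 ∩ S2 = {H}.
H → C applies, adding C
C → G applies, adding G
G → EF applies, adding EF
Closure: {CEFGH}.

CEFGH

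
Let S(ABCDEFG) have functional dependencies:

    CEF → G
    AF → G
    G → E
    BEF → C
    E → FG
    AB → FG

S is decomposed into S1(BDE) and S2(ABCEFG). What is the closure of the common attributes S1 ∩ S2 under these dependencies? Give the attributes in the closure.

BCEFG

S1 ∩ S2 = {BE}.
E → FG applies, adding FG
BEF → C applies, adding C
Closure: {BCEFG}.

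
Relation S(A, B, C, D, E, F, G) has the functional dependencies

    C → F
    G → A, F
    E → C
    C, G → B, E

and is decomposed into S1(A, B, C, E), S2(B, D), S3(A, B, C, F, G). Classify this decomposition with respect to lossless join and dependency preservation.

lossy and not dependency-preserving

Lossless test (chase): Rows 1 and 3 agree on C; apply C→F and equate their F entries. No row becomes fully distinguished — the join is lossy.
Dependency preservation: the restricted closure of {C, G} across the fragments never reaches {B, E}, so C, G → B, E cannot be enforced without a join — not preserved.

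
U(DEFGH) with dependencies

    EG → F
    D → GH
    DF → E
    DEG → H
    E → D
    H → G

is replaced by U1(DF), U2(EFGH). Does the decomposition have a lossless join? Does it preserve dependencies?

lossy and not dependency-preserving

Lossless test: (F)⁺ = {F}, which is a superkey of neither fragment — lossy.
Dependency preservation: the restricted closure of {D} across the fragments never reaches {GH}, so D → GH cannot be enforced without a join — not preserved.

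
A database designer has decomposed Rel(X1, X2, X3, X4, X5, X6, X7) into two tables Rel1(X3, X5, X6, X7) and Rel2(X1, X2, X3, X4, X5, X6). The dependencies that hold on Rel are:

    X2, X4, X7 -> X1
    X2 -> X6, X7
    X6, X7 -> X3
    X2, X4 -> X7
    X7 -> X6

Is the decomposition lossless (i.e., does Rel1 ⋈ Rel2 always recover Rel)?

Common attributes: Rel1 ∩ Rel2 = {X3, X5, X6}.
No dependency enlarges {X3, X5, X6}, so (X3, X5, X6)⁺ = {X3, X5, X6}.
The closure contains neither all of Rel1 = {X3, X5, X6, X7} nor all of Rel2 = {X1, X2, X3, X4, X5, X6}, so the common attributes are not a superkey of either fragment. The join is lossy.

No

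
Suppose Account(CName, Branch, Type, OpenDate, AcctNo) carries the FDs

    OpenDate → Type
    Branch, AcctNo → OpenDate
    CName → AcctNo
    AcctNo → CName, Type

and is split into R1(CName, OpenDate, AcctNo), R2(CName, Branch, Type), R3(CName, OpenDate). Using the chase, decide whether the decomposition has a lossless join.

Chase test. Columns are CName, Branch, Type, OpenDate, AcctNo; row i has aⱼ where attribute j ∈ Ri, else bᵢⱼ.
Initial tableau (one row per fragment):
  row 1: a1 b12 b13 a4 a5
  row 2: a1 a2 a3 b24 b25
  row 3: a1 b32 b33 a4 b35
Rows 1 and 3 agree on OpenDate; apply OpenDate→Type and equate their Type entries.
Rows 1 and 2 agree on CName; apply CName→AcctNo and equate their AcctNo entries.
Rows 1 and 3 agree on CName; apply CName→AcctNo and equate their AcctNo entries.
Rows 1 and 2 agree on AcctNo; apply AcctNo→CName, Type and equate their CName, Type entries.
No row becomes fully distinguished — the join is lossy.

No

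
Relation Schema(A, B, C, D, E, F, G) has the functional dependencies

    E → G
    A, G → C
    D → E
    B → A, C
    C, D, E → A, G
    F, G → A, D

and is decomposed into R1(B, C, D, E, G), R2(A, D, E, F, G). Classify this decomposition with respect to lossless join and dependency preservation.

lossy and not dependency-preserving

Lossless test: (D, E, G)⁺ = {D, E, G}, which is a superkey of neither fragment — lossy.
Dependency preservation: the restricted closure of {A, G} across the fragments never reaches {C}, so A, G → C cannot be enforced without a join — not preserved.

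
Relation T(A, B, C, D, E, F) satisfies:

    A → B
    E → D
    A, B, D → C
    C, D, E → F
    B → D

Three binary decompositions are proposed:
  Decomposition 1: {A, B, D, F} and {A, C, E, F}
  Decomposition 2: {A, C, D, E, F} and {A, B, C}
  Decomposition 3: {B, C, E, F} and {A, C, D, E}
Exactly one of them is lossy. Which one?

Decomposition 1: common = {A, F}, closure = {A, B, C, D, F} → lossless.
Decomposition 2: common = {A, C}, closure = {A, B, C, D} → lossless.
Decomposition 3: common = {C, E}, closure = {C, D, E, F} → lossy.

Decomposition 3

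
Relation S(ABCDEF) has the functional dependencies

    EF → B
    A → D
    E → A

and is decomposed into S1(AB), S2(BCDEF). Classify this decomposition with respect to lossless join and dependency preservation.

Lossless test: (B)⁺ = {B}, which is a superkey of neither fragment — lossy.
Dependency preservation: the restricted closure of {A} across the fragments never reaches {D}, so A → D cannot be enforced without a join — not preserved.

lossy and not dependency-preserving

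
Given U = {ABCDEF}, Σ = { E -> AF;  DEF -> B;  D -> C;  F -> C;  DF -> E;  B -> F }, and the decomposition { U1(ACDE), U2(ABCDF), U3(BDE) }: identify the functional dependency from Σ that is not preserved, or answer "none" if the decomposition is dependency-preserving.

Check E → AF: no single fragment contains all of {AEF}, and the restricted closure of {E} across the fragments never reaches {AF}.
DEF → B is preserved.
D → C is preserved.
F → C is preserved.
DF → E is preserved.
B → F is preserved.

E -> AF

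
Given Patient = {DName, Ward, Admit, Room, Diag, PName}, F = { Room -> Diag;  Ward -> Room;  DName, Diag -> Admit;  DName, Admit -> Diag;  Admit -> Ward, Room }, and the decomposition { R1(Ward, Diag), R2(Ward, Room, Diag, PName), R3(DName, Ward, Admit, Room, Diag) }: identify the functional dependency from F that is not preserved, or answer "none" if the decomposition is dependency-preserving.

none

Room → Diag lies within R2.
Ward → Room lies within R2.
DName, Diag → Admit lies within R3.
DName, Admit → Diag lies within R3.
Admit → Ward, Room lies within R3.
Every dependency is enforceable on the fragments, so the decomposition is dependency-preserving.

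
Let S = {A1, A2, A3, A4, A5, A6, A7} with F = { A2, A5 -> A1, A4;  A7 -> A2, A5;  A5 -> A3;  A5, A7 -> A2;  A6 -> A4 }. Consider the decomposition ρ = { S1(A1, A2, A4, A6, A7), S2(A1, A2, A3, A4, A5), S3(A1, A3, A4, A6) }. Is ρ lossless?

No

Chase test. Columns are A1, A2, A3, A4, A5, A6, A7; row i has aⱼ where attribute j ∈ Si, else bᵢⱼ.
Initial tableau (one row per fragment):
  row 1: a1 a2 b13 a4 b15 a6 a7
  row 2: a1 a2 a3 a4 a5 b26 b27
  row 3: a1 b32 a3 a4 b35 a6 b37
No row becomes fully distinguished — the join is lossy.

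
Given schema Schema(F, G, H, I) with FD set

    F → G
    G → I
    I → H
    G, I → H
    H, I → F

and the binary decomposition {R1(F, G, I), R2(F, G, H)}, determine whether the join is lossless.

Yes

Common attributes: R1 ∩ R2 = {F, G}.
Closure of {F, G}: G → I applies, adding I; I → H applies, adding H. So (F, G)⁺ = {F, G, H, I}.
This closure contains every attribute of R1, so R1 ∩ R2 → R1. The join is lossless.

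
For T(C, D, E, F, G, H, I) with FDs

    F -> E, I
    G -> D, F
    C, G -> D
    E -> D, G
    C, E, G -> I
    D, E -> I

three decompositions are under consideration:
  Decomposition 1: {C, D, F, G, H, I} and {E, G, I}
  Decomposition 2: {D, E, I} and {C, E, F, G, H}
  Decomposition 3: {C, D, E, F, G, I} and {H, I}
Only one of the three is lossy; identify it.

Decomposition 3

Decomposition 1: common = {G, I}, closure = {D, E, F, G, I} → lossless.
Decomposition 2: common = {E}, closure = {D, E, F, G, I} → lossless.
Decomposition 3: common = {I}, closure = {I} → lossy.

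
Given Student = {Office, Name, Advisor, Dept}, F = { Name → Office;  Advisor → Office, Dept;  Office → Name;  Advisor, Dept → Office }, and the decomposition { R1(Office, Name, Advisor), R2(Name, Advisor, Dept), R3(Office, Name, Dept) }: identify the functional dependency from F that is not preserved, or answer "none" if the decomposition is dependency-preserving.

none

Name → Office lies within R1.
Advisor → Office, Dept: restricted closure across fragments reaches Office, Dept.
Office → Name lies within R1.
Advisor, Dept → Office: restricted closure across fragments reaches Office.
Every dependency is enforceable on the fragments, so the decomposition is dependency-preserving.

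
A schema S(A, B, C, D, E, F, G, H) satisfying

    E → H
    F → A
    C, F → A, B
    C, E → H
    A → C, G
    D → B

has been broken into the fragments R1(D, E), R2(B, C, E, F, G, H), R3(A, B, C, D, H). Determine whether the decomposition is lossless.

Chase test. Columns are A, B, C, D, E, F, G, H; row i has aⱼ where attribute j ∈ Ri, else bᵢⱼ.
Initial tableau (one row per fragment):
  row 1: b11 b12 b13 a4 a5 b16 b17 b18
  row 2: b21 a2 a3 b24 a5 a6 a7 a8
  row 3: a1 a2 a3 a4 b35 b36 b37 a8
Rows 1 and 2 agree on E; apply E→H and equate their H entries.
Rows 1 and 3 agree on D; apply D→B and equate their B entries.
No row becomes fully distinguished — the join is lossy.

No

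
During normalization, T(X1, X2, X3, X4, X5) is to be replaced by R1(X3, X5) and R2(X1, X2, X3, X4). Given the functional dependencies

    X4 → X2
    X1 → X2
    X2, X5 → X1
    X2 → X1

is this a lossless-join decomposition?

Common attributes: R1 ∩ R2 = {X3}.
No dependency enlarges {X3}, so (X3)⁺ = {X3}.
The closure contains neither all of R1 = {X3, X5} nor all of R2 = {X1, X2, X3, X4}, so the common attributes are not a superkey of either fragment. The join is lossy.

No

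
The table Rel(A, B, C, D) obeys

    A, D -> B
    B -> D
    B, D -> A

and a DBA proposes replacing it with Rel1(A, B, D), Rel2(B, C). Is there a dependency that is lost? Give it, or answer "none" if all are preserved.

none

A, D → B lies within Rel1.
B → D lies within Rel1.
B, D → A lies within Rel1.
Every dependency is enforceable on the fragments, so the decomposition is dependency-preserving.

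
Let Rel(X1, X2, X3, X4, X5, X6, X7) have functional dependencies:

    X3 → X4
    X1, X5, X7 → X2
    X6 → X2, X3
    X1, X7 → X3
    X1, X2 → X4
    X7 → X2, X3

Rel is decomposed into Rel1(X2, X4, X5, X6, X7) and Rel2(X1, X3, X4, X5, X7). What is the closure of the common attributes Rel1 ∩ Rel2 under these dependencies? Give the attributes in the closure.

Rel1 ∩ Rel2 = {X4, X5, X7}.
X7 → X2, X3 applies, adding X2, X3
Closure: {X2, X3, X4, X5, X7}.

X2, X3, X4, X5, X7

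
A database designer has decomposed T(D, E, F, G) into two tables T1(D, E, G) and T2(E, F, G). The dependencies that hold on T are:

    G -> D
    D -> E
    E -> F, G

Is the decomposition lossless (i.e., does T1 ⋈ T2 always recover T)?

Common attributes: T1 ∩ T2 = {E, G}.
Closure of {E, G}: G → D applies, adding D; E → F, G applies, adding F. So (E, G)⁺ = {D, E, F, G}.
This closure contains every attribute of T1, so T1 ∩ T2 → T1. The join is lossless.

Yes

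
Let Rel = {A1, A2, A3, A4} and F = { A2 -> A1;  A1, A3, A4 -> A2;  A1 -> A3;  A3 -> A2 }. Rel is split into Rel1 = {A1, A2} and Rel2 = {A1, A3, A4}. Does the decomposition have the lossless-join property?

Common attributes: Rel1 ∩ Rel2 = {A1}.
Closure of {A1}: A1 → A3 applies, adding A3; A3 → A2 applies, adding A2. So (A1)⁺ = {A1, A2, A3}.
This closure contains every attribute of Rel1, so Rel1 ∩ Rel2 → Rel1. The join is lossless.

Yes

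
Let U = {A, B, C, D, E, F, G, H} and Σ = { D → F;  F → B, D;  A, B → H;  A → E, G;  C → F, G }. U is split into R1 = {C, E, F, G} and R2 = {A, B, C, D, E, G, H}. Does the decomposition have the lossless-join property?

Common attributes: R1 ∩ R2 = {C, E, G}.
Closure of {C, E, G}: C → F, G applies, adding F; F → B, D applies, adding B, D. So (C, E, G)⁺ = {B, C, D, E, F, G}.
This closure contains every attribute of R1, so R1 ∩ R2 → R1. The join is lossless.

Yes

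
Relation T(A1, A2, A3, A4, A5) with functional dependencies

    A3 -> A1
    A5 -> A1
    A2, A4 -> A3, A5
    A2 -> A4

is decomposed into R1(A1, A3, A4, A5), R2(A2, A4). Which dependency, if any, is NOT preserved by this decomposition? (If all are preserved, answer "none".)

Check A2, A4 → A3, A5: no single fragment contains all of {A2, A3, A4, A5}, and the restricted closure of {A2, A4} across the fragments never reaches {A3, A5}.
A3 → A1 is preserved.
A5 → A1 is preserved.
A2 → A4 is preserved.

A2, A4 -> A3, A5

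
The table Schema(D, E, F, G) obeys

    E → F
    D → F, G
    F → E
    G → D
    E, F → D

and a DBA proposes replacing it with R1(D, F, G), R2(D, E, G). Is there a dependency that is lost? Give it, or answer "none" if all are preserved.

none

E → F: restricted closure across fragments reaches F.
D → F, G lies within R1.
F → E: restricted closure across fragments reaches E.
G → D lies within R1.
E, F → D: restricted closure across fragments reaches D.
Every dependency is enforceable on the fragments, so the decomposition is dependency-preserving.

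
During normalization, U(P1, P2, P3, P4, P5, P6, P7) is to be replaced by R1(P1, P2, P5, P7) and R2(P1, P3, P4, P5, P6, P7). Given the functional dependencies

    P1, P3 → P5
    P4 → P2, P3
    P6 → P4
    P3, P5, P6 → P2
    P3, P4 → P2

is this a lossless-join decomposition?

No

Common attributes: R1 ∩ R2 = {P1, P5, P7}.
No dependency enlarges {P1, P5, P7}, so (P1, P5, P7)⁺ = {P1, P5, P7}.
The closure contains neither all of R1 = {P1, P2, P5, P7} nor all of R2 = {P1, P3, P4, P5, P6, P7}, so the common attributes are not a superkey of either fragment. The join is lossy.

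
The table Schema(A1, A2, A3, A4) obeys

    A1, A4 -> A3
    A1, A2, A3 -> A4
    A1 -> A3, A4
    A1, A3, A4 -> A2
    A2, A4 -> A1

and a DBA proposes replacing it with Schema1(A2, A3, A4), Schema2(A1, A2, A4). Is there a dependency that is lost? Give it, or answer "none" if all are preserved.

none

A1, A4 → A3: restricted closure across fragments reaches A3.
A1, A2, A3 → A4: restricted closure across fragments reaches A4.
A1 → A3, A4: restricted closure across fragments reaches A3, A4.
A1, A3, A4 → A2: restricted closure across fragments reaches A2.
A2, A4 → A1 lies within Schema2.
Every dependency is enforceable on the fragments, so the decomposition is dependency-preserving.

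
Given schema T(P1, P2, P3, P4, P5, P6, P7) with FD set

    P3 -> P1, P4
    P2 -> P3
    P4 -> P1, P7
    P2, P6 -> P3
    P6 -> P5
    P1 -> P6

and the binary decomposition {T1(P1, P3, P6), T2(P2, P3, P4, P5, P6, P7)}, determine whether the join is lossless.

Common attributes: T1 ∩ T2 = {P3, P6}.
Closure of {P3, P6}: P3 → P1, P4 applies, adding P1, P4; P4 → P1, P7 applies, adding P7; P6 → P5 applies, adding P5. So (P3, P6)⁺ = {P1, P3, P4, P5, P6, P7}.
This closure contains every attribute of T1, so T1 ∩ T2 → T1. The join is lossless.

Yes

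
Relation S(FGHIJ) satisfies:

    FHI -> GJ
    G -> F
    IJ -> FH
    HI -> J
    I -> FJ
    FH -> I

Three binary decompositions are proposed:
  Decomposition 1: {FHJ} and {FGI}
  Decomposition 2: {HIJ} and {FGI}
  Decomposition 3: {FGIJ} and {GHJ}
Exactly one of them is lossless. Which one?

Decomposition 2

Decomposition 1: common = {F}, closure = {F} → lossy.
Decomposition 2: common = {I}, closure = {FGHIJ} → lossless.
Decomposition 3: common = {GJ}, closure = {FGJ} → lossy.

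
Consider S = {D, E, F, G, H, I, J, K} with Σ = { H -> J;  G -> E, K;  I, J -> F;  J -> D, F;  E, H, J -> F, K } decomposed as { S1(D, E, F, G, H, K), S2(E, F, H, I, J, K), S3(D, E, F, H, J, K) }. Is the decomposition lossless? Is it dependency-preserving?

Lossless test (chase): Rows 1 and 2 agree on H; apply H→J and equate their J entries. Rows 1 and 2 agree on J; apply J→D, F and equate their D, F entries. No row becomes fully distinguished — the join is lossy.
Dependency preservation: every FD's attributes lie within a single fragment, so each can be enforced locally — preserved.

lossy but dependency-preserving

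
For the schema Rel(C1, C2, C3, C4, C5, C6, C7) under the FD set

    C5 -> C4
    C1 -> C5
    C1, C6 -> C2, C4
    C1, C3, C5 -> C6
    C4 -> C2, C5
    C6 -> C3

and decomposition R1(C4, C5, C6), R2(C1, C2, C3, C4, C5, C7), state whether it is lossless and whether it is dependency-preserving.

Lossless test: (C4, C5)⁺ = {C2, C4, C5}, which is a superkey of neither fragment — lossy.
Dependency preservation: the restricted closure of {C1, C3, C5} across the fragments never reaches {C6}, so C1, C3, C5 → C6 cannot be enforced without a join — not preserved.

lossy and not dependency-preserving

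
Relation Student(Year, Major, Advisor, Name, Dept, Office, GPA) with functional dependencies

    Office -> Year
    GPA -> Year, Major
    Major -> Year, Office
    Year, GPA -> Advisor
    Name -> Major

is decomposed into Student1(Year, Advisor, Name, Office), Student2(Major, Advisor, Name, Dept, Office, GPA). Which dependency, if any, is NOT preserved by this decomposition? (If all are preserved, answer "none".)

none

Office → Year lies within Student1.
GPA → Year, Major: restricted closure across fragments reaches Year, Major.
Major → Year, Office: restricted closure across fragments reaches Year, Office.
Year, GPA → Advisor: restricted closure across fragments reaches Advisor.
Name → Major lies within Student2.
Every dependency is enforceable on the fragments, so the decomposition is dependency-preserving.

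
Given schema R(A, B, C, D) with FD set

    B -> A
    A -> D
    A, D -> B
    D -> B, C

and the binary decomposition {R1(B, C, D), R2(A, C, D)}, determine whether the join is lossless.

Common attributes: R1 ∩ R2 = {C, D}.
Closure of {C, D}: D → B, C applies, adding B; B → A applies, adding A. So (C, D)⁺ = {A, B, C, D}.
This closure contains every attribute of R1, so R1 ∩ R2 → R1. The join is lossless.

Yes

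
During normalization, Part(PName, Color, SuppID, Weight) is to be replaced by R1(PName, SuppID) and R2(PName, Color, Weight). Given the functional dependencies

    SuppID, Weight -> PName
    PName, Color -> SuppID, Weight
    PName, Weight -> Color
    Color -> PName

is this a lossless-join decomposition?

No

Common attributes: R1 ∩ R2 = {PName}.
No dependency enlarges {PName}, so (PName)⁺ = {PName}.
The closure contains neither all of R1 = {PName, SuppID} nor all of R2 = {PName, Color, Weight}, so the common attributes are not a superkey of either fragment. The join is lossy.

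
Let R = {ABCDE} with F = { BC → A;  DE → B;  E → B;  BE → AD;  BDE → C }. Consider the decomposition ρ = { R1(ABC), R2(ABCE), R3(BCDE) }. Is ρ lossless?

Chase test. Columns are ABCDE; row i has aⱼ where attribute j ∈ Ri, else bᵢⱼ.
Initial tableau (one row per fragment):
  row 1: a1 a2 a3 b14 b15
  row 2: a1 a2 a3 b24 a5
  row 3: b31 a2 a3 a4 a5
Rows 1 and 3 agree on BC; apply BC→A and equate their A entries.
Rows 2 and 3 agree on BE; apply BE→AD and equate their AD entries.
Row 2 is now all distinguished symbols — the join is lossless.

Yes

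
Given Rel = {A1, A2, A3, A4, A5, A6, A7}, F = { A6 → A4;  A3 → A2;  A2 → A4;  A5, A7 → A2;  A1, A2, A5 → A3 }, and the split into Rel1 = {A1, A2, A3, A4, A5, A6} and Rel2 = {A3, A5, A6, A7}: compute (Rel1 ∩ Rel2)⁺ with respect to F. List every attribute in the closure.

Rel1 ∩ Rel2 = {A3, A5, A6}.
A6 → A4 applies, adding A4
A3 → A2 applies, adding A2
Closure: {A2, A3, A4, A5, A6}.

A2, A3, A4, A5, A6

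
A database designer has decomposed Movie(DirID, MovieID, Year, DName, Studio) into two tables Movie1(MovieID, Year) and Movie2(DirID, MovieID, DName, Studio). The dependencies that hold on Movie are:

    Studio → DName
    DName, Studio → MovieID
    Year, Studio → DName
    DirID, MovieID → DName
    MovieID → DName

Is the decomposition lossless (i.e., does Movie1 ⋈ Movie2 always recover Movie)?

Common attributes: Movie1 ∩ Movie2 = {MovieID}.
Closure of {MovieID}: MovieID → DName applies, adding DName. So (MovieID)⁺ = {MovieID, DName}.
The closure contains neither all of Movie1 = {MovieID, Year} nor all of Movie2 = {DirID, MovieID, DName, Studio}, so the common attributes are not a superkey of either fragment. The join is lossy.

No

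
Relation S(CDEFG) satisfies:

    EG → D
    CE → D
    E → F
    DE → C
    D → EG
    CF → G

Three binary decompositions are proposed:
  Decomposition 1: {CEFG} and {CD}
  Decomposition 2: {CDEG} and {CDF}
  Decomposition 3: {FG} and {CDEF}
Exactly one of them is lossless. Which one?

Decomposition 2

Decomposition 1: common = {C}, closure = {C} → lossy.
Decomposition 2: common = {CD}, closure = {CDEFG} → lossless.
Decomposition 3: common = {F}, closure = {F} → lossy.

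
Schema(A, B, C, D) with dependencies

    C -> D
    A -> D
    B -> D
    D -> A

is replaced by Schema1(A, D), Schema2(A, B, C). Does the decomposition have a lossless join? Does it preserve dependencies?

lossless and dependency-preserving

Lossless test: (A)⁺ = {A, D}, which contains all of one fragment — lossless.
Dependency preservation: C → D; B → D are not contained in any single fragment, but the restricted closure of each left-hand side across the fragments still reaches the right-hand side; the remaining FDs each lie inside some fragment. All dependencies are preserved.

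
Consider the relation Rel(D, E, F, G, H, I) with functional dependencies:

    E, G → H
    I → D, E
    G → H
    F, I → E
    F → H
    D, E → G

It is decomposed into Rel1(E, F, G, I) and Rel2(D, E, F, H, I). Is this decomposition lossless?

Common attributes: Rel1 ∩ Rel2 = {E, F, I}.
Closure of {E, F, I}: I → D, E applies, adding D; F → H applies, adding H; D, E → G applies, adding G. So (E, F, I)⁺ = {D, E, F, G, H, I}.
This closure contains every attribute of Rel1, so Rel1 ∩ Rel2 → Rel1. The join is lossless.

Yes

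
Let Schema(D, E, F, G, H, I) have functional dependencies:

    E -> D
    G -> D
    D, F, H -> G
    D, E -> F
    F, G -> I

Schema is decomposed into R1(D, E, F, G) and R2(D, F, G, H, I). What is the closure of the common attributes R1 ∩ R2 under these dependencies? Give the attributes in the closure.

D, F, G, I

R1 ∩ R2 = {D, F, G}.
F, G → I applies, adding I
Closure: {D, F, G, I}.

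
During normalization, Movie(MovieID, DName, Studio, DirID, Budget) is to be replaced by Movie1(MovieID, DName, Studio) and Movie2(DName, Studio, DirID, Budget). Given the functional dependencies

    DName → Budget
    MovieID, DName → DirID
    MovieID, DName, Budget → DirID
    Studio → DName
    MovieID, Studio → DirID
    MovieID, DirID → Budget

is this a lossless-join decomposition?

No

Common attributes: Movie1 ∩ Movie2 = {DName, Studio}.
Closure of {DName, Studio}: DName → Budget applies, adding Budget. So (DName, Studio)⁺ = {DName, Studio, Budget}.
The closure contains neither all of Movie1 = {MovieID, DName, Studio} nor all of Movie2 = {DName, Studio, DirID, Budget}, so the common attributes are not a superkey of either fragment. The join is lossy.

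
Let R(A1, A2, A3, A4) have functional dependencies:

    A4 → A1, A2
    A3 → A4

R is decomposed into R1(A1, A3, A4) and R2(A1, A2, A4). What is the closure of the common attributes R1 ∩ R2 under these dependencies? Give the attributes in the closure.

A1, A2, A4

R1 ∩ R2 = {A1, A4}.
A4 → A1, A2 applies, adding A2
Closure: {A1, A2, A4}.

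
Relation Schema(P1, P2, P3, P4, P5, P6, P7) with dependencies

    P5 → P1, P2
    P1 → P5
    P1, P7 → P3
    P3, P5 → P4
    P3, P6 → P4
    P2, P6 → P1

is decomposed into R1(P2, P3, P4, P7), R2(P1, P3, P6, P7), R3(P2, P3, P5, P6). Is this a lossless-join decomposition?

No

Chase test. Columns are P1, P2, P3, P4, P5, P6, P7; row i has aⱼ where attribute j ∈ Ri, else bᵢⱼ.
Initial tableau (one row per fragment):
  row 1: b11 a2 a3 a4 b15 b16 a7
  row 2: a1 b22 a3 b24 b25 a6 a7
  row 3: b31 a2 a3 b34 a5 a6 b37
Rows 2 and 3 agree on P3, P6; apply P3, P6→P4 and equate their P4 entries.
No row becomes fully distinguished — the join is lossy.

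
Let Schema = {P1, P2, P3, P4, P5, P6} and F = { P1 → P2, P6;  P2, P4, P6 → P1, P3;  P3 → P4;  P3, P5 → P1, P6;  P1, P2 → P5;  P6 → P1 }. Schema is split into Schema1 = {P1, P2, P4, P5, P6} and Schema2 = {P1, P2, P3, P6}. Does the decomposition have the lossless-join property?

Common attributes: Schema1 ∩ Schema2 = {P1, P2, P6}.
Closure of {P1, P2, P6}: P1, P2 → P5 applies, adding P5. So (P1, P2, P6)⁺ = {P1, P2, P5, P6}.
The closure contains neither all of Schema1 = {P1, P2, P4, P5, P6} nor all of Schema2 = {P1, P2, P3, P6}, so the common attributes are not a superkey of either fragment. The join is lossy.

No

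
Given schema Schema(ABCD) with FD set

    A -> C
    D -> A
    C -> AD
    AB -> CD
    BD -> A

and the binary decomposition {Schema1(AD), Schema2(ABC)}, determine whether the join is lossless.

Yes

Common attributes: Schema1 ∩ Schema2 = {A}.
Closure of {A}: A → C applies, adding C; C → AD applies, adding D. So (A)⁺ = {ACD}.
This closure contains every attribute of Schema1, so Schema1 ∩ Schema2 → Schema1. The join is lossless.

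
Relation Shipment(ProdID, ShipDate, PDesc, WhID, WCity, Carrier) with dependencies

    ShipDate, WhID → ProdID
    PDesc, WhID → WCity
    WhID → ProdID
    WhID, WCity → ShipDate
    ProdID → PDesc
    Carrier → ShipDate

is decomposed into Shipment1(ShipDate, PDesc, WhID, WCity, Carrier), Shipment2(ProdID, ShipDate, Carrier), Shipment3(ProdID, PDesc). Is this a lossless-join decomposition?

No

Chase test. Columns are ProdID, ShipDate, PDesc, WhID, WCity, Carrier; row i has aⱼ where attribute j ∈ Shipmenti, else bᵢⱼ.
Initial tableau (one row per fragment):
  row 1: b11 a2 a3 a4 a5 a6
  row 2: a1 a2 b23 b24 b25 a6
  row 3: a1 b32 a3 b34 b35 b36
Rows 2 and 3 agree on ProdID; apply ProdID→PDesc and equate their PDesc entries.
No row becomes fully distinguished — the join is lossy.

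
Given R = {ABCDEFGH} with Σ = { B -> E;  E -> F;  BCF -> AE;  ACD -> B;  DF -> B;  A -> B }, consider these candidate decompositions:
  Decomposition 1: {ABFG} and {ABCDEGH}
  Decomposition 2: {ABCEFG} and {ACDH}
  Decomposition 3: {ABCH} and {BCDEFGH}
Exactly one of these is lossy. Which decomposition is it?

Decomposition 2

Decomposition 1: common = {ABG}, closure = {ABEFG} → lossless.
Decomposition 2: common = {AC}, closure = {ABCEF} → lossy.
Decomposition 3: common = {BCH}, closure = {ABCEFH} → lossless.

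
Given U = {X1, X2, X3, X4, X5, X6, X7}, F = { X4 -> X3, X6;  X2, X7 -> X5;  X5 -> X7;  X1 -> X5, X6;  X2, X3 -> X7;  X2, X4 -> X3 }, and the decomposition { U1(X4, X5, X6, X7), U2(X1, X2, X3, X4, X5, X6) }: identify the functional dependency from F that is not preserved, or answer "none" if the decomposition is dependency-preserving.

X2, X7 -> X5

Check X2, X7 → X5: no single fragment contains all of {X2, X5, X7}, and the restricted closure of {X2, X7} across the fragments never reaches {X5}.
X4 → X3, X6 is preserved.
X5 → X7 is preserved.
X1 → X5, X6 is preserved.
X2, X3 → X7 is preserved.
X2, X4 → X3 is preserved.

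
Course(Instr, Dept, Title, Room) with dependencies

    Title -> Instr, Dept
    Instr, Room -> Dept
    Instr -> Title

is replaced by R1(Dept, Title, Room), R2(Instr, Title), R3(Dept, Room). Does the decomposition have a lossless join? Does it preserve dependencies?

lossless and dependency-preserving

Lossless test (chase): Rows 1 and 2 agree on Title; apply Title→Instr, Dept and equate their Instr, Dept entries. Row 1 is now all distinguished symbols — the join is lossless.
Dependency preservation: Title → Instr, Dept; Instr, Room → Dept are not contained in any single fragment, but the restricted closure of each left-hand side across the fragments still reaches the right-hand side; the remaining FDs each lie inside some fragment. All dependencies are preserved.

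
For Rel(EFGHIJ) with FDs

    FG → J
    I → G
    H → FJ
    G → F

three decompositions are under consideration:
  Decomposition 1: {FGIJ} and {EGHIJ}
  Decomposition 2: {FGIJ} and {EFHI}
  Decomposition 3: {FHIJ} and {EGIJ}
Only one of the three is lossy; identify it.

Decomposition 1: common = {GIJ}, closure = {FGIJ} → lossless.
Decomposition 2: common = {FI}, closure = {FGIJ} → lossless.
Decomposition 3: common = {IJ}, closure = {FGIJ} → lossy.

Decomposition 3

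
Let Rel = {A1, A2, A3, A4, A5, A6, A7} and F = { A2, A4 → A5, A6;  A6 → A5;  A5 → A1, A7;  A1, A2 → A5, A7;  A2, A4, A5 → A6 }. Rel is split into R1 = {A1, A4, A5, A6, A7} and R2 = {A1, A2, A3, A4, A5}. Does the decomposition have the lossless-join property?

Common attributes: R1 ∩ R2 = {A1, A4, A5}.
Closure of {A1, A4, A5}: A5 → A1, A7 applies, adding A7. So (A1, A4, A5)⁺ = {A1, A4, A5, A7}.
The closure contains neither all of R1 = {A1, A4, A5, A6, A7} nor all of R2 = {A1, A2, A3, A4, A5}, so the common attributes are not a superkey of either fragment. The join is lossy.

No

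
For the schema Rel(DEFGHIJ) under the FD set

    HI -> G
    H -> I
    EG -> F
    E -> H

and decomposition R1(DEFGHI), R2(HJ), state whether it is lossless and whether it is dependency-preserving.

lossy but dependency-preserving

Lossless test: (H)⁺ = {GHI}, which is a superkey of neither fragment — lossy.
Dependency preservation: every FD's attributes lie within a single fragment, so each can be enforced locally — preserved.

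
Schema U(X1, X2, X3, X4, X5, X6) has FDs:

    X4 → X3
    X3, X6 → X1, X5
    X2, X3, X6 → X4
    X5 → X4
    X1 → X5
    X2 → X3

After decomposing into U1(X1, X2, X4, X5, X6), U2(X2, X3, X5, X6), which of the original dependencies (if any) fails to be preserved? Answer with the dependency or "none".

Check X4 → X3: no single fragment contains all of {X3, X4}, and the restricted closure of {X4} across the fragments never reaches {X3}.
X3, X6 → X1, X5 is preserved.
X2, X3, X6 → X4 is preserved.
X5 → X4 is preserved.
X1 → X5 is preserved.
X2 → X3 is preserved.

X4 → X3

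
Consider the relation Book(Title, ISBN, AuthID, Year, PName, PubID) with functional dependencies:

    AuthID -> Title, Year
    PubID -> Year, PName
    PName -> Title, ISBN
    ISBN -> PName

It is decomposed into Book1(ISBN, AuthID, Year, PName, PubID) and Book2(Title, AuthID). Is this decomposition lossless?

Yes

Common attributes: Book1 ∩ Book2 = {AuthID}.
Closure of {AuthID}: AuthID → Title, Year applies, adding Title, Year. So (AuthID)⁺ = {Title, AuthID, Year}.
This closure contains every attribute of Book2, so Book1 ∩ Book2 → Book2. The join is lossless.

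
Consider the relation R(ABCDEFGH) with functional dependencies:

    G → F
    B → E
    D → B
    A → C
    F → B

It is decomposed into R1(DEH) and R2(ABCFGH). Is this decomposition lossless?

No

Common attributes: R1 ∩ R2 = {H}.
No dependency enlarges {H}, so (H)⁺ = {H}.
The closure contains neither all of R1 = {DEH} nor all of R2 = {ABCFGH}, so the common attributes are not a superkey of either fragment. The join is lossy.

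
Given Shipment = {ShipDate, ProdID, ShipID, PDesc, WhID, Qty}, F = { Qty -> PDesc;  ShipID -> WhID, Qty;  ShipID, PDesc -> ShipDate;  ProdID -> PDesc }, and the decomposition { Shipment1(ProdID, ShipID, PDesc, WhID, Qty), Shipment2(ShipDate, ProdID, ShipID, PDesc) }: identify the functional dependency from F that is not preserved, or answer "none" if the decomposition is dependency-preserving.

none

Qty → PDesc lies within Shipment1.
ShipID → WhID, Qty lies within Shipment1.
ShipID, PDesc → ShipDate lies within Shipment2.
ProdID → PDesc lies within Shipment1.
Every dependency is enforceable on the fragments, so the decomposition is dependency-preserving.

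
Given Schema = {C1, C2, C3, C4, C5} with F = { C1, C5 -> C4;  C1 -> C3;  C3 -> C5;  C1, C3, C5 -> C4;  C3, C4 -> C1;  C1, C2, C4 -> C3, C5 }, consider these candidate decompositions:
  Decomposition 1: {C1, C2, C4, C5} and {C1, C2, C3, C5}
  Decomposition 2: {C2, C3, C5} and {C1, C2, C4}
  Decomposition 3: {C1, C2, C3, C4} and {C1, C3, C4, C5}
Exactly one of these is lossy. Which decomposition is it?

Decomposition 1: common = {C1, C2, C5}, closure = {C1, C2, C3, C4, C5} → lossless.
Decomposition 2: common = {C2}, closure = {C2} → lossy.
Decomposition 3: common = {C1, C3, C4}, closure = {C1, C3, C4, C5} → lossless.

Decomposition 2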